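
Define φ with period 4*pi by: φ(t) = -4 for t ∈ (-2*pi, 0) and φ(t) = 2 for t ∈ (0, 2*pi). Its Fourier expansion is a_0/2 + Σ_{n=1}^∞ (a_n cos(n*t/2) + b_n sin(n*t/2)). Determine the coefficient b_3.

4/pi

b_3 = (1/(2*pi)) ∫_{-2*pi}^{2*pi} φ(t) sin(3*t/2) dt.
Split the integral at the breakpoints.
Directly, an antiderivative of (-4) sin(3*t/2) is 8*cos(3*t/2)/3; evaluating from -2*pi to 0: ∫_{-2*pi}^{0} (-4) sin(3*t/2) dt = (8/3) - (-8/3) = 16/3.
Directly, an antiderivative of (2) sin(3*t/2) is -4*cos(3*t/2)/3; evaluating from 0 to 2*pi: ∫_{0}^{2*pi} (2) sin(3*t/2) dt = (4/3) - (-4/3) = 8/3.
Summing the pieces and multiplying by (1/(2*pi)) gives b_3 = 4/pi.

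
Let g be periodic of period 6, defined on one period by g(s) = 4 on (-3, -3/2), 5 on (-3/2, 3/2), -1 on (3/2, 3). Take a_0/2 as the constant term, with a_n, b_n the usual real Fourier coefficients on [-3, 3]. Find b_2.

5/pi

b_2 = 1/3 ∫_{-3}^{3} g(s) sin(2*pi*s/3) ds.
Split the integral at the breakpoints.
Directly, an antiderivative of (4) sin(2*pi*s/3) is -6*cos(2*pi*s/3)/pi; evaluating from -3 to -3/2: ∫_{-3}^{-3/2} (4) sin(2*pi*s/3) ds = (6/pi) - (-6/pi) = 12/pi.
Directly, an antiderivative of (5) sin(2*pi*s/3) is -15*cos(2*pi*s/3)/(2*pi); evaluating from -3/2 to 3/2: ∫_{-3/2}^{3/2} (5) sin(2*pi*s/3) ds = (15/(2*pi)) - (15/(2*pi)) = 0.
Directly, an antiderivative of (-1) sin(2*pi*s/3) is 3*cos(2*pi*s/3)/(2*pi); evaluating from 3/2 to 3: ∫_{3/2}^{3} (-1) sin(2*pi*s/3) ds = (3/(2*pi)) - (-3/(2*pi)) = 3/pi.
Summing the pieces and multiplying by (1/3) gives b_2 = 5/pi.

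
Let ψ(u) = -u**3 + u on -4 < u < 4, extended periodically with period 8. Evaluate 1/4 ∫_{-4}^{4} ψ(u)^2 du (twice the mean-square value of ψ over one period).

1/4 ∫_{-4}^{4} ψ(u)^2 du = 1/4 · (409984/105) = 102496/105.

102496/105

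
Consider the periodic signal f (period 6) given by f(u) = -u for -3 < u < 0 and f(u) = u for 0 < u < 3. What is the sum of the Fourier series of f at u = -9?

3

u = -9 differs from u = -3 by -1 full period(s), and the series is 6-periodic.
f is continuous at u = -3 with value 3, so the series converges to 3 there.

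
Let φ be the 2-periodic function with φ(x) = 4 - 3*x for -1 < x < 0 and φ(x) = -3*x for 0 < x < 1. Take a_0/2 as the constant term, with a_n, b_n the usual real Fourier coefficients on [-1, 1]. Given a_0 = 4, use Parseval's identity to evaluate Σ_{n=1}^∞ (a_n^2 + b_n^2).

26

Parseval: a_0^2/2 + Σ_{n≥1} (a_n^2+b_n^2) = ∫_{-1}^{1} φ(x)^2 dx = 34.
Subtract a_0^2/2 = 8: Σ (a_n^2+b_n^2) = 26.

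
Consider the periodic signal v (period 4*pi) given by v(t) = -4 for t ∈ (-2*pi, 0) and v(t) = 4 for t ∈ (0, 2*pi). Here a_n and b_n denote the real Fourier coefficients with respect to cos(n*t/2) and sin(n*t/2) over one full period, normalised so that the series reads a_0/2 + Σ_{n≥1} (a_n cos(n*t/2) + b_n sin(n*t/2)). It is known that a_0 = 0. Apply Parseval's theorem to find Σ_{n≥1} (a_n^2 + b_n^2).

Parseval: a_0^2/2 + Σ_{n≥1} (a_n^2+b_n^2) = (1/(2*pi)) ∫_{-2*pi}^{2*pi} v(t)^2 dt = 32.
Subtract a_0^2/2 = 0: Σ (a_n^2+b_n^2) = 32.

32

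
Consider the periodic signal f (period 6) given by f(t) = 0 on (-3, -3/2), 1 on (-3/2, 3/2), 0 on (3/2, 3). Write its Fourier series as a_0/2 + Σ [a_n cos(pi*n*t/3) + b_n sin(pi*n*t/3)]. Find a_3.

-2/(3*pi)

a_3 = 1/3 ∫_{-3}^{3} f(t) cos(pi*t) dt.
f is even and cos(pi*t) is even, so the integrand is even and a_3 = 2/3 ∫_0^{3} f(t) cos(pi*t) dt.
Split the integral at the breakpoints.
Directly, an antiderivative of (1) cos(pi*t) is sin(pi*t)/pi; evaluating from 0 to 3/2: ∫_{0}^{3/2} (1) cos(pi*t) dt = (-1/pi) - (0) = -1/pi.
∫_{3/2}^{3} (0) cos(pi*t) dt = 0.
Summing the pieces and multiplying by (2/3) gives a_3 = -2/(3*pi).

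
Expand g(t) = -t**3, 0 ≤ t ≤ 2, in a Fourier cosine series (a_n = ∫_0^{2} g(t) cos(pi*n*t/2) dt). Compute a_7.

a_7 = ∫_0^{2} (-t**3) cos(7*pi*t/2) dt.
Integrating by parts three times (tabular method), an antiderivative of (-t**3) cos(7*pi*t/2) is -2*t**3*sin(7*pi*t/2)/(7*pi) - 12*t**2*cos(7*pi*t/2)/(49*pi**2) + 48*t*sin(7*pi*t/2)/(343*pi**3) + 96*cos(7*pi*t/2)/(2401*pi**4); evaluating from 0 to 2: ∫_{0}^{2} (-t**3) cos(7*pi*t/2) dt = (48*(-2 + 49*pi**2)/(2401*pi**4)) - (96/(2401*pi**4)) = 48*(-4 + 49*pi**2)/(2401*pi**4).
Hence a_7 = 48*(-4 + 49*pi**2)/(2401*pi**4).

48*(-4 + 49*pi**2)/(2401*pi**4)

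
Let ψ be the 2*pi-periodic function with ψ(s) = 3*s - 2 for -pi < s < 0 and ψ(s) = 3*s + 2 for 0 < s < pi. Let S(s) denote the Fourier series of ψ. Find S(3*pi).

0

s = 3*pi differs from s = -pi by 2 full period(s), and the series is 2*pi-periodic.
At s = -pi the one-sided limits are ψ(-pi^-) = 2 + 3*pi and ψ(-pi^+) = -3*pi - 2.
By Dirichlet's theorem the series converges to their average, [(2 + 3*pi) + (-3*pi - 2)]/2 = 0.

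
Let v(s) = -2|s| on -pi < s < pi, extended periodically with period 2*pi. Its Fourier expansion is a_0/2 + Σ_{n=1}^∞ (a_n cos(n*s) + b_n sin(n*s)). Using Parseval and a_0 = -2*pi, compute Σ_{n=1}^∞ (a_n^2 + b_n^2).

Parseval: a_0^2/2 + Σ_{n≥1} (a_n^2+b_n^2) = 1/pi ∫_{-pi}^{pi} v(s)^2 ds = 8*pi**2/3.
Subtract a_0^2/2 = 2*pi**2: Σ (a_n^2+b_n^2) = 2*pi**2/3.

2*pi**2/3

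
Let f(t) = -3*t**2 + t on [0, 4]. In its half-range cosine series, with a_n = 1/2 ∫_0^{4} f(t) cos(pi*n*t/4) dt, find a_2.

-48/pi**2

a_2 = 1/2 ∫_0^{4} (-3*t**2 + t) cos(pi*t/2) dt.
Integrating by parts twice (tabular method), an antiderivative of (-3*t**2 + t) cos(pi*t/2) is -6*t**2*sin(pi*t/2)/pi + 2*t*sin(pi*t/2)/pi - 24*t*cos(pi*t/2)/pi**2 + 48*sin(pi*t/2)/pi**3 + 4*cos(pi*t/2)/pi**2; evaluating from 0 to 4: ∫_{0}^{4} (-3*t**2 + t) cos(pi*t/2) dt = (-92/pi**2) - (4/pi**2) = -96/pi**2.
Hence a_2 = (1/2)·(-96/pi**2) = -48/pi**2.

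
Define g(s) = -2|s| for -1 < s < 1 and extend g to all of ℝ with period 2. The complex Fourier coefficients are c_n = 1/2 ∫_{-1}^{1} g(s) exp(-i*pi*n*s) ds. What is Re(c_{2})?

0

Since g is real-valued, Re(c_{2}) = 1/2 ∫_{-1}^{1} g(s) cos(2*pi*s) ds = a_{2}/2.
g is even and cos(2*pi*s) is even, so the integrand is even: ∫_{-1}^{1} g(s) cos(2*pi*s) ds = 2∫_0^{1} g(s) cos(2*pi*s) ds.
Integrating by parts (boundary term plus one more integral), an antiderivative of (-2*s) cos(2*pi*s) is -s*sin(2*pi*s)/pi - cos(2*pi*s)/(2*pi**2); evaluating from 0 to 1: ∫_{0}^{1} (-2*s) cos(2*pi*s) ds = (-1/(2*pi**2)) - (-1/(2*pi**2)) = 0.
So ∫_{-1}^{1} g(s) cos(2*pi*s) ds = 0.
Hence Re(c_{2}) = (1/2)·(0) = 0.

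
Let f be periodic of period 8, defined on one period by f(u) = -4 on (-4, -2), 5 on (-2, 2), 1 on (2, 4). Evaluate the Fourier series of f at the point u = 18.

3

u = 18 differs from u = 2 by 2 full period(s), and the series is 8-periodic.
At u = 2 the one-sided limits are f(2^-) = 5 and f(2^+) = 1.
By Dirichlet's theorem the series converges to their average, [(5) + (1)]/2 = 3.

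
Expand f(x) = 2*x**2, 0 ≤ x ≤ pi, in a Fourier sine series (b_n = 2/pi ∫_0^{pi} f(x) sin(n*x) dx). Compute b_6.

b_6 = 2/pi ∫_0^{pi} (2*x**2) sin(6*x) dx.
Integrating by parts twice (tabular method), an antiderivative of (2*x**2) sin(6*x) is -x**2*cos(6*x)/3 + x*sin(6*x)/9 + cos(6*x)/54; evaluating from 0 to pi: ∫_{0}^{pi} (2*x**2) sin(6*x) dx = (1/54 - pi**2/3) - (1/54) = -pi**2/3.
Hence b_6 = (2/pi)·(-pi**2/3) = -2*pi/3.

-2*pi/3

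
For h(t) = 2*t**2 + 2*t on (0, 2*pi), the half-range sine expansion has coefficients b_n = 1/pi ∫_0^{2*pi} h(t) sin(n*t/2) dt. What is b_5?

b_5 = 1/pi ∫_0^{2*pi} (2*t**2 + 2*t) sin(5*t/2) dt.
Integrating by parts twice (tabular method), an antiderivative of (2*t**2 + 2*t) sin(5*t/2) is -4*t**2*cos(5*t/2)/5 + 16*t*sin(5*t/2)/25 - 4*t*cos(5*t/2)/5 + 8*sin(5*t/2)/25 + 32*cos(5*t/2)/125; evaluating from 0 to 2*pi: ∫_{0}^{2*pi} (2*t**2 + 2*t) sin(5*t/2) dt = (-32/125 + 8*pi/5 + 16*pi**2/5) - (32/125) = -64/125 + 8*pi/5 + 16*pi**2/5.
Hence b_5 = (1/pi)·(-64/125 + 8*pi/5 + 16*pi**2/5) = 8*(-8 + 25*pi + 50*pi**2)/(125*pi).

8*(-8 + 25*pi + 50*pi**2)/(125*pi)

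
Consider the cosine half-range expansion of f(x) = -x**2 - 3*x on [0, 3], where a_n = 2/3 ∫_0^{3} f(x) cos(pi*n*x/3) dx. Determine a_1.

72/pi**2

a_1 = 2/3 ∫_0^{3} (-x**2 - 3*x) cos(pi*x/3) dx.
Integrating by parts twice (tabular method), an antiderivative of (-x**2 - 3*x) cos(pi*x/3) is -3*x**2*sin(pi*x/3)/pi - 9*x*sin(pi*x/3)/pi - 18*x*cos(pi*x/3)/pi**2 + 54*sin(pi*x/3)/pi**3 - 27*cos(pi*x/3)/pi**2; evaluating from 0 to 3: ∫_{0}^{3} (-x**2 - 3*x) cos(pi*x/3) dx = (81/pi**2) - (-27/pi**2) = 108/pi**2.
Hence a_1 = (2/3)·(108/pi**2) = 72/pi**2.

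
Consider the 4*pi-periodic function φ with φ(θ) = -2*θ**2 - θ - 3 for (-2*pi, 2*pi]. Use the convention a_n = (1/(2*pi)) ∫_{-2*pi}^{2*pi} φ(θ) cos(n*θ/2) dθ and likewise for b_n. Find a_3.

32/9

a_3 = (1/(2*pi)) ∫_{-2*pi}^{2*pi} φ(θ) cos(3*θ/2) dθ.
Integrating by parts twice (tabular method), an antiderivative of (-2*θ**2 - θ - 3) cos(3*θ/2) is -4*θ**2*sin(3*θ/2)/3 - 2*θ*sin(3*θ/2)/3 - 16*θ*cos(3*θ/2)/9 - 22*sin(3*θ/2)/27 - 4*cos(3*θ/2)/9; evaluating from -2*pi to 2*pi: ∫_{-2*pi}^{2*pi} (-2*θ**2 - θ - 3) cos(3*θ/2) dθ = (4/9 + 32*pi/9) - (4/9 - 32*pi/9) = 64*pi/9.
Hence a_3 = (1/(2*pi))·(64*pi/9) = 32/9.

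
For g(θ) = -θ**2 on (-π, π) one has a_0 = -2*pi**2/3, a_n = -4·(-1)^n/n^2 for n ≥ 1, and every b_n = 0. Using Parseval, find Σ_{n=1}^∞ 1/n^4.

Parseval: a_0^2/2 + Σ a_n^2 = (1/π) ∫_{-π}^{π} g(θ)^2 dθ = 2*pi**4/5.
Subtract a_0^2/2 = 2*pi**4/9: Σ a_n^2 = 8*pi**4/45.
Since a_n^2 = 16/n^4, Σ 1/n^4 = pi**4/90.

pi**4/90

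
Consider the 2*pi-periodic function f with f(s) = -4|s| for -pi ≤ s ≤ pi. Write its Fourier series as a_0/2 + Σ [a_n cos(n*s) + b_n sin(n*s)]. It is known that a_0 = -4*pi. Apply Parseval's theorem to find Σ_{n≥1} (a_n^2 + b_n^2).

Parseval: a_0^2/2 + Σ_{n≥1} (a_n^2+b_n^2) = 1/pi ∫_{-pi}^{pi} f(s)^2 ds = 32*pi**2/3.
Subtract a_0^2/2 = 8*pi**2: Σ (a_n^2+b_n^2) = 8*pi**2/3.

8*pi**2/3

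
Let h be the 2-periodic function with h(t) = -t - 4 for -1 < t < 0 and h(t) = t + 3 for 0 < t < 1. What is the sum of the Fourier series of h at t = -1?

1/2

t = -1 differs from t = 1 by -1 full period(s), and the series is 2-periodic.
At t = 1 the one-sided limits are h(1^-) = 4 and h(1^+) = -3.
By Dirichlet's theorem the series converges to their average, [(4) + (-3)]/2 = 1/2.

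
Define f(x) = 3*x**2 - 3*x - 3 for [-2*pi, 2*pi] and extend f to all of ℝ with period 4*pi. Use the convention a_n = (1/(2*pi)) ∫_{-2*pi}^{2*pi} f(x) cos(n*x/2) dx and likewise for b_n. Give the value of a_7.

a_7 = (1/(2*pi)) ∫_{-2*pi}^{2*pi} f(x) cos(7*x/2) dx.
Integrating by parts twice (tabular method), an antiderivative of (3*x**2 - 3*x - 3) cos(7*x/2) is 6*x**2*sin(7*x/2)/7 - 6*x*sin(7*x/2)/7 + 24*x*cos(7*x/2)/49 - 342*sin(7*x/2)/343 - 12*cos(7*x/2)/49; evaluating from -2*pi to 2*pi: ∫_{-2*pi}^{2*pi} (3*x**2 - 3*x - 3) cos(7*x/2) dx = (12/49 - 48*pi/49) - (12/49 + 48*pi/49) = -96*pi/49.
Hence a_7 = (1/(2*pi))·(-96*pi/49) = -48/49.

-48/49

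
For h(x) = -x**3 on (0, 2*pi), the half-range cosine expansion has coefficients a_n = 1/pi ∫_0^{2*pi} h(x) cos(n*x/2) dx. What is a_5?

48*(-4 + 25*pi**2)/(625*pi)

a_5 = 1/pi ∫_0^{2*pi} (-x**3) cos(5*x/2) dx.
Integrating by parts three times (tabular method), an antiderivative of (-x**3) cos(5*x/2) is -2*x**3*sin(5*x/2)/5 - 12*x**2*cos(5*x/2)/25 + 48*x*sin(5*x/2)/125 + 96*cos(5*x/2)/625; evaluating from 0 to 2*pi: ∫_{0}^{2*pi} (-x**3) cos(5*x/2) dx = (-96/625 + 48*pi**2/25) - (96/625) = -192/625 + 48*pi**2/25.
Hence a_5 = (1/pi)·(-192/625 + 48*pi**2/25) = 48*(-4 + 25*pi**2)/(625*pi).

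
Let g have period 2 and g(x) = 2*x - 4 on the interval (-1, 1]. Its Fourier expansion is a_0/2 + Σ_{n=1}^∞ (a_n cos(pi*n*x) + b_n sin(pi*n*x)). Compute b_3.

4/(3*pi)

b_3 = ∫_{-1}^{1} g(x) sin(3*pi*x) dx.
Integrating by parts (boundary term plus one more integral), an antiderivative of (2*x - 4) sin(3*pi*x) is -2*x*cos(3*pi*x)/(3*pi) + 2*sin(3*pi*x)/(9*pi**2) + 4*cos(3*pi*x)/(3*pi); evaluating from -1 to 1: ∫_{-1}^{1} (2*x - 4) sin(3*pi*x) dx = (-2/(3*pi)) - (-2/pi) = 4/(3*pi).
Hence b_3 = 4/(3*pi).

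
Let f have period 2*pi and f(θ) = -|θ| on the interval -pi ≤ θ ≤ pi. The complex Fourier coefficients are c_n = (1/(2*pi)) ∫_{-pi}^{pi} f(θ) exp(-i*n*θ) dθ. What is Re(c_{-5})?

Since f is real-valued, Re(c_{-5}) = (1/(2*pi)) ∫_{-pi}^{pi} f(θ) cos(-5*θ) dθ = a_{5}/2.
f is even and cos(-5*θ) is even, so the integrand is even: ∫_{-pi}^{pi} f(θ) cos(-5*θ) dθ = 2∫_0^{pi} f(θ) cos(-5*θ) dθ.
Integrating by parts (boundary term plus one more integral), an antiderivative of (-θ) cos(-5*θ) is -θ*sin(5*θ)/5 - cos(5*θ)/25; evaluating from 0 to pi: ∫_{0}^{pi} (-θ) cos(-5*θ) dθ = (1/25) - (-1/25) = 2/25.
So ∫_{-pi}^{pi} f(θ) cos(-5*θ) dθ = 4/25.
Hence Re(c_{-5}) = (1/(2*pi))·(4/25) = 2/(25*pi).

2/(25*pi)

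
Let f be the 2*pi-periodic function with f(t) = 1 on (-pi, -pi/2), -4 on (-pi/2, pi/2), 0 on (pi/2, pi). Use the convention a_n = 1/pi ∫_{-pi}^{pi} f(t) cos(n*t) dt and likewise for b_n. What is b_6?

b_6 = 1/pi ∫_{-pi}^{pi} f(t) sin(6*t) dt.
Split the integral at the breakpoints.
Directly, an antiderivative of (1) sin(6*t) is -cos(6*t)/6; evaluating from -pi to -pi/2: ∫_{-pi}^{-pi/2} (1) sin(6*t) dt = (1/6) - (-1/6) = 1/3.
Directly, an antiderivative of (-4) sin(6*t) is 2*cos(6*t)/3; evaluating from -pi/2 to pi/2: ∫_{-pi/2}^{pi/2} (-4) sin(6*t) dt = (-2/3) - (-2/3) = 0.
∫_{pi/2}^{pi} (0) sin(6*t) dt = 0.
Summing the pieces and multiplying by (1/pi) gives b_6 = 1/(3*pi).

1/(3*pi)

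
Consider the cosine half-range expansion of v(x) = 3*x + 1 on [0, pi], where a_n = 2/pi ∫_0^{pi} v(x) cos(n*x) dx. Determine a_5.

-12/(25*pi)

a_5 = 2/pi ∫_0^{pi} (3*x + 1) cos(5*x) dx.
Integrating by parts (boundary term plus one more integral), an antiderivative of (3*x + 1) cos(5*x) is 3*x*sin(5*x)/5 + sin(5*x)/5 + 3*cos(5*x)/25; evaluating from 0 to pi: ∫_{0}^{pi} (3*x + 1) cos(5*x) dx = (-3/25) - (3/25) = -6/25.
Hence a_5 = (2/pi)·(-6/25) = -12/(25*pi).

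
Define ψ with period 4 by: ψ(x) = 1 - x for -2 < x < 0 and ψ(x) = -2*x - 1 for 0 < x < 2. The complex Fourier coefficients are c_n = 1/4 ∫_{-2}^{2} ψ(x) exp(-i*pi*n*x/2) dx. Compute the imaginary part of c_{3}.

5/(3*pi)

Since ψ is real-valued, Im(c_{3}) = -1/4 ∫_{-2}^{2} ψ(x) sin(3*pi*x/2) dx = -b_{3}/2.
Split the integral at the breakpoints.
Integrating by parts (boundary term plus one more integral), an antiderivative of (1 - x) sin(3*pi*x/2) is 2*x*cos(3*pi*x/2)/(3*pi) - 4*sin(3*pi*x/2)/(9*pi**2) - 2*cos(3*pi*x/2)/(3*pi); evaluating from -2 to 0: ∫_{-2}^{0} (1 - x) sin(3*pi*x/2) dx = (-2/(3*pi)) - (2/pi) = -8/(3*pi).
Integrating by parts (boundary term plus one more integral), an antiderivative of (-2*x - 1) sin(3*pi*x/2) is 4*x*cos(3*pi*x/2)/(3*pi) - 8*sin(3*pi*x/2)/(9*pi**2) + 2*cos(3*pi*x/2)/(3*pi); evaluating from 0 to 2: ∫_{0}^{2} (-2*x - 1) sin(3*pi*x/2) dx = (-10/(3*pi)) - (2/(3*pi)) = -4/pi.
So ∫_{-2}^{2} ψ(x) sin(3*pi*x/2) dx = -20/(3*pi).
Hence Im(c_{3}) = (-1/4)·(-20/(3*pi)) = 5/(3*pi).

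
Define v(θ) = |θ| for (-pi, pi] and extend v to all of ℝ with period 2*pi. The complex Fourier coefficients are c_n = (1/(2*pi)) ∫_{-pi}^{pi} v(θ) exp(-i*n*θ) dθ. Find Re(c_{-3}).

Since v is real-valued, Re(c_{-3}) = (1/(2*pi)) ∫_{-pi}^{pi} v(θ) cos(-3*θ) dθ = a_{3}/2.
v is even and cos(-3*θ) is even, so the integrand is even: ∫_{-pi}^{pi} v(θ) cos(-3*θ) dθ = 2∫_0^{pi} v(θ) cos(-3*θ) dθ.
Integrating by parts (boundary term plus one more integral), an antiderivative of (θ) cos(-3*θ) is θ*sin(3*θ)/3 + cos(3*θ)/9; evaluating from 0 to pi: ∫_{0}^{pi} (θ) cos(-3*θ) dθ = (-1/9) - (1/9) = -2/9.
So ∫_{-pi}^{pi} v(θ) cos(-3*θ) dθ = -4/9.
Hence Re(c_{-3}) = (1/(2*pi))·(-4/9) = -2/(9*pi).

-2/(9*pi)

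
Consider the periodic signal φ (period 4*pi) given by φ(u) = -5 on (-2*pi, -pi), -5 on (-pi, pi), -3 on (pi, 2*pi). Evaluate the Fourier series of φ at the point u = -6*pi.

u = -6*pi differs from u = -2*pi by -1 full period(s), and the series is 4*pi-periodic.
At u = -2*pi the one-sided limits are φ(-2*pi^-) = -3 and φ(-2*pi^+) = -5.
By Dirichlet's theorem the series converges to their average, [(-3) + (-5)]/2 = -4.

-4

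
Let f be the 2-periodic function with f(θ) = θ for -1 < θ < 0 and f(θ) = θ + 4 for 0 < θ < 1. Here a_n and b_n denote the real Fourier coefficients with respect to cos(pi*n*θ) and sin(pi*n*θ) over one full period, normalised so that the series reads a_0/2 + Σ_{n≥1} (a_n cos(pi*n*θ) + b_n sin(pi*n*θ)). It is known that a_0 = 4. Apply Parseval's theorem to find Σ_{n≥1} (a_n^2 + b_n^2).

Parseval: a_0^2/2 + Σ_{n≥1} (a_n^2+b_n^2) = ∫_{-1}^{1} f(θ)^2 dθ = 62/3.
Subtract a_0^2/2 = 8: Σ (a_n^2+b_n^2) = 38/3.

38/3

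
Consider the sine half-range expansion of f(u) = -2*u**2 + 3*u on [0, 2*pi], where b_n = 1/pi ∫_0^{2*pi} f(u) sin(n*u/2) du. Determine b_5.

b_5 = 1/pi ∫_0^{2*pi} (-2*u**2 + 3*u) sin(5*u/2) du.
Integrating by parts twice (tabular method), an antiderivative of (-2*u**2 + 3*u) sin(5*u/2) is 4*u**2*cos(5*u/2)/5 - 16*u*sin(5*u/2)/25 - 6*u*cos(5*u/2)/5 + 12*sin(5*u/2)/25 - 32*cos(5*u/2)/125; evaluating from 0 to 2*pi: ∫_{0}^{2*pi} (-2*u**2 + 3*u) sin(5*u/2) du = (-16*pi**2/5 + 32/125 + 12*pi/5) - (-32/125) = -16*pi**2/5 + 64/125 + 12*pi/5.
Hence b_5 = (1/pi)·(-16*pi**2/5 + 64/125 + 12*pi/5) = 4*(-100*pi**2 + 16 + 75*pi)/(125*pi).

4*(-100*pi**2 + 16 + 75*pi)/(125*pi)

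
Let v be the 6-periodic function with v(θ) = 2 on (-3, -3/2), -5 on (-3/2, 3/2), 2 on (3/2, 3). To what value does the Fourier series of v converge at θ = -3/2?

-3/2

At θ = -3/2 the one-sided limits are v(-3/2^-) = 2 and v(-3/2^+) = -5.
By Dirichlet's theorem the series converges to their average, [(2) + (-5)]/2 = -3/2.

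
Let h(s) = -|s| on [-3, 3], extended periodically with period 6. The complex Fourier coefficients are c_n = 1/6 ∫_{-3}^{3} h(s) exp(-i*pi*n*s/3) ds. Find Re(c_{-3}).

Since h is real-valued, Re(c_{-3}) = 1/6 ∫_{-3}^{3} h(s) cos(-pi*s) ds = a_{3}/2.
h is even and cos(-pi*s) is even, so the integrand is even: ∫_{-3}^{3} h(s) cos(-pi*s) ds = 2∫_0^{3} h(s) cos(-pi*s) ds.
Integrating by parts (boundary term plus one more integral), an antiderivative of (-s) cos(-pi*s) is -s*sin(pi*s)/pi - cos(pi*s)/pi**2; evaluating from 0 to 3: ∫_{0}^{3} (-s) cos(-pi*s) ds = (pi**(-2)) - (-1/pi**2) = 2/pi**2.
So ∫_{-3}^{3} h(s) cos(-pi*s) ds = 4/pi**2.
Hence Re(c_{-3}) = (1/6)·(4/pi**2) = 2/(3*pi**2).

2/(3*pi**2)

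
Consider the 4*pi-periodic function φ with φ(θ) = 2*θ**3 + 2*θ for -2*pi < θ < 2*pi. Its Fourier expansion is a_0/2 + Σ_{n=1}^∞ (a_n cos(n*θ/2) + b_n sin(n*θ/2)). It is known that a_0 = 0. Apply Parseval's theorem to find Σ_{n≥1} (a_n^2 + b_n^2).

Parseval: a_0^2/2 + Σ_{n≥1} (a_n^2+b_n^2) = (1/(2*pi)) ∫_{-2*pi}^{2*pi} φ(θ)^2 dθ = 32*pi**2*(35 + 168*pi**2 + 240*pi**4)/105.
Subtract a_0^2/2 = 0: Σ (a_n^2+b_n^2) = 32*pi**2*(35 + 168*pi**2 + 240*pi**4)/105.

32*pi**2*(35 + 168*pi**2 + 240*pi**4)/105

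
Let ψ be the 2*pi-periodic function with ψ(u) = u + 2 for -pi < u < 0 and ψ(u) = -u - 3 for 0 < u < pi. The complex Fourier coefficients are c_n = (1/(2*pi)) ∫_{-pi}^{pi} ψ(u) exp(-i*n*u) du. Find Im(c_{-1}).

Since ψ is real-valued, Im(c_{-1}) = -(1/(2*pi)) ∫_{-pi}^{pi} ψ(u) sin(-u) du = b_{1}/2.
Split the integral at the breakpoints.
Integrating by parts (boundary term plus one more integral), an antiderivative of (u + 2) sin(-u) is u*cos(u) - sin(u) + 2*cos(u); evaluating from -pi to 0: ∫_{-pi}^{0} (u + 2) sin(-u) du = (2) - (-2 + pi) = 4 - pi.
Integrating by parts (boundary term plus one more integral), an antiderivative of (-u - 3) sin(-u) is -u*cos(u) + sin(u) - 3*cos(u); evaluating from 0 to pi: ∫_{0}^{pi} (-u - 3) sin(-u) du = (3 + pi) - (-3) = pi + 6.
So ∫_{-pi}^{pi} ψ(u) sin(-u) du = 10.
Hence Im(c_{-1}) = (-1/(2*pi))·(10) = -5/pi.

-5/pi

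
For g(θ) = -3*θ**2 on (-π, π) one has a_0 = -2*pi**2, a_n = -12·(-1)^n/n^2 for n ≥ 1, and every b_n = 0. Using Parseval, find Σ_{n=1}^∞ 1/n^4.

pi**4/90

Parseval: a_0^2/2 + Σ a_n^2 = (1/π) ∫_{-π}^{π} g(θ)^2 dθ = 18*pi**4/5.
Subtract a_0^2/2 = 2*pi**4: Σ a_n^2 = 8*pi**4/5.
Since a_n^2 = 144/n^4, Σ 1/n^4 = pi**4/90.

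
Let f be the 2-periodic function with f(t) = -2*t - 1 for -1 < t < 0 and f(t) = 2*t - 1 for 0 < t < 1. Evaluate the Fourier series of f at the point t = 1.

1

t = 1 differs from t = -1 by 1 full period(s), and the series is 2-periodic.
f is continuous at t = -1 with value 1, so the series converges to 1 there.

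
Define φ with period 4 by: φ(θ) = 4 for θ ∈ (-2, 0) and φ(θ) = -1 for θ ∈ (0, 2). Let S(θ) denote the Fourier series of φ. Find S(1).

-1

φ is continuous at θ = 1 with value -1, so the series converges to -1 there.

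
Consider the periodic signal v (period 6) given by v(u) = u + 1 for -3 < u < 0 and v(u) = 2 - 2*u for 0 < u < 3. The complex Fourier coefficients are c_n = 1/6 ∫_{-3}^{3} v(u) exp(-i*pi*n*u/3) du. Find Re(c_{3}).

Since v is real-valued, Re(c_{3}) = 1/6 ∫_{-3}^{3} v(u) cos(pi*u) du = a_{3}/2.
Split the integral at the breakpoints.
Integrating by parts (boundary term plus one more integral), an antiderivative of (u + 1) cos(pi*u) is u*sin(pi*u)/pi + sin(pi*u)/pi + cos(pi*u)/pi**2; evaluating from -3 to 0: ∫_{-3}^{0} (u + 1) cos(pi*u) du = (pi**(-2)) - (-1/pi**2) = 2/pi**2.
Integrating by parts (boundary term plus one more integral), an antiderivative of (2 - 2*u) cos(pi*u) is -2*u*sin(pi*u)/pi + 2*sin(pi*u)/pi - 2*cos(pi*u)/pi**2; evaluating from 0 to 3: ∫_{0}^{3} (2 - 2*u) cos(pi*u) du = (2/pi**2) - (-2/pi**2) = 4/pi**2.
So ∫_{-3}^{3} v(u) cos(pi*u) du = 6/pi**2.
Hence Re(c_{3}) = (1/6)·(6/pi**2) = pi**(-2).

pi**(-2)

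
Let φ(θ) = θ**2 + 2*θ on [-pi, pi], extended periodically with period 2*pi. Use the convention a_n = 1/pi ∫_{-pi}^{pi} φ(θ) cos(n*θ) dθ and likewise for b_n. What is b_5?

b_5 = 1/pi ∫_{-pi}^{pi} φ(θ) sin(5*θ) dθ.
Integrating by parts twice (tabular method), an antiderivative of (θ**2 + 2*θ) sin(5*θ) is -θ**2*cos(5*θ)/5 + 2*θ*sin(5*θ)/25 - 2*θ*cos(5*θ)/5 + 2*sin(5*θ)/25 + 2*cos(5*θ)/125; evaluating from -pi to pi: ∫_{-pi}^{pi} (θ**2 + 2*θ) sin(5*θ) dθ = (-2/125 + 2*pi/5 + pi**2/5) - (-2*pi/5 - 2/125 + pi**2/5) = 4*pi/5.
Hence b_5 = (1/pi)·(4*pi/5) = 4/5.

4/5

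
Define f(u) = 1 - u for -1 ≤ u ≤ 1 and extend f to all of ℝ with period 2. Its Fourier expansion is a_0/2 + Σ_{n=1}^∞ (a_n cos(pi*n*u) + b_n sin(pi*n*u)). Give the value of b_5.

b_5 = ∫_{-1}^{1} f(u) sin(5*pi*u) du.
Integrating by parts (boundary term plus one more integral), an antiderivative of (1 - u) sin(5*pi*u) is u*cos(5*pi*u)/(5*pi) - sin(5*pi*u)/(25*pi**2) - cos(5*pi*u)/(5*pi); evaluating from -1 to 1: ∫_{-1}^{1} (1 - u) sin(5*pi*u) du = (0) - (2/(5*pi)) = -2/(5*pi).
Hence b_5 = -2/(5*pi).

-2/(5*pi)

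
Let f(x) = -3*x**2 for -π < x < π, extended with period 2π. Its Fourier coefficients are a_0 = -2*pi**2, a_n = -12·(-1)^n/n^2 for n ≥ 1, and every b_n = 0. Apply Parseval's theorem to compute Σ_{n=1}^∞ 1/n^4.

pi**4/90

Parseval: a_0^2/2 + Σ a_n^2 = (1/π) ∫_{-π}^{π} f(x)^2 dx = 18*pi**4/5.
Subtract a_0^2/2 = 2*pi**4: Σ a_n^2 = 8*pi**4/5.
Since a_n^2 = 144/n^4, Σ 1/n^4 = pi**4/90.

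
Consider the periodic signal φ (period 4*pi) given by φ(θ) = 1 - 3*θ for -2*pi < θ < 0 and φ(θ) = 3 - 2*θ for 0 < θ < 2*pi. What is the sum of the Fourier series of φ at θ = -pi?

1 + 3*pi

φ is continuous at θ = -pi with value 1 + 3*pi, so the series converges to 1 + 3*pi there.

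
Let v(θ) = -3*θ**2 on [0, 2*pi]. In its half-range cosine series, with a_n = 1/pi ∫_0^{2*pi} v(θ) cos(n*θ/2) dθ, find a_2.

-12

a_2 = 1/pi ∫_0^{2*pi} (-3*θ**2) cos(θ) dθ.
Integrating by parts twice (tabular method), an antiderivative of (-3*θ**2) cos(θ) is -3*θ**2*sin(θ) - 6*θ*cos(θ) + 6*sin(θ); evaluating from 0 to 2*pi: ∫_{0}^{2*pi} (-3*θ**2) cos(θ) dθ = (-12*pi) - (0) = -12*pi.
Hence a_2 = (1/pi)·(-12*pi) = -12.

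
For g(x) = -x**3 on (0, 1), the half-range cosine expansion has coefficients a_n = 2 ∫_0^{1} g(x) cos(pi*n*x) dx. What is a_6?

-1/(6*pi**2)

a_6 = 2 ∫_0^{1} (-x**3) cos(6*pi*x) dx.
Integrating by parts three times (tabular method), an antiderivative of (-x**3) cos(6*pi*x) is -x**3*sin(6*pi*x)/(6*pi) - x**2*cos(6*pi*x)/(12*pi**2) + x*sin(6*pi*x)/(36*pi**3) + cos(6*pi*x)/(216*pi**4); evaluating from 0 to 1: ∫_{0}^{1} (-x**3) cos(6*pi*x) dx = ((1 - 18*pi**2)/(216*pi**4)) - (1/(216*pi**4)) = -1/(12*pi**2).
Hence a_6 = 2·(-1/(12*pi**2)) = -1/(6*pi**2).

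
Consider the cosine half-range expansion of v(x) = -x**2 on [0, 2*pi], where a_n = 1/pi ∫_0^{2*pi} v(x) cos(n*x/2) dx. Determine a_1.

16

a_1 = 1/pi ∫_0^{2*pi} (-x**2) cos(x/2) dx.
Integrating by parts twice (tabular method), an antiderivative of (-x**2) cos(x/2) is -2*x**2*sin(x/2) - 8*x*cos(x/2) + 16*sin(x/2); evaluating from 0 to 2*pi: ∫_{0}^{2*pi} (-x**2) cos(x/2) dx = (16*pi) - (0) = 16*pi.
Hence a_1 = (1/pi)·(16*pi) = 16.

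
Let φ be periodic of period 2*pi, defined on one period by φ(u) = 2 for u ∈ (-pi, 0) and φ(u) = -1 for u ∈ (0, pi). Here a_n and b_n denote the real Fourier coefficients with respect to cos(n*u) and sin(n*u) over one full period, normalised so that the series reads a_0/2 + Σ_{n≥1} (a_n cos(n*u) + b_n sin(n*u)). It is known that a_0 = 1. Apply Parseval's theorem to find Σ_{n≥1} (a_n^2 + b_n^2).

9/2

Parseval: a_0^2/2 + Σ_{n≥1} (a_n^2+b_n^2) = 1/pi ∫_{-pi}^{pi} φ(u)^2 du = 5.
Subtract a_0^2/2 = 1/2: Σ (a_n^2+b_n^2) = 9/2.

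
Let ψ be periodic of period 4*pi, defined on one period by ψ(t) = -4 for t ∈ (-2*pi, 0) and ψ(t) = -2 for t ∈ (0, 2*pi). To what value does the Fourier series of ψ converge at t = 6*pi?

t = 6*pi differs from t = 2*pi by 1 full period(s), and the series is 4*pi-periodic.
At t = 2*pi the one-sided limits are ψ(2*pi^-) = -2 and ψ(2*pi^+) = -4.
By Dirichlet's theorem the series converges to their average, [(-2) + (-4)]/2 = -3.

-3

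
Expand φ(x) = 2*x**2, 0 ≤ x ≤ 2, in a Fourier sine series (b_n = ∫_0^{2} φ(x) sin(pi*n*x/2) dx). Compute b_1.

b_1 = ∫_0^{2} (2*x**2) sin(pi*x/2) dx.
Integrating by parts twice (tabular method), an antiderivative of (2*x**2) sin(pi*x/2) is -4*x**2*cos(pi*x/2)/pi + 16*x*sin(pi*x/2)/pi**2 + 32*cos(pi*x/2)/pi**3; evaluating from 0 to 2: ∫_{0}^{2} (2*x**2) sin(pi*x/2) dx = (-32/pi**3 + 16/pi) - (32/pi**3) = -64/pi**3 + 16/pi.
Hence b_1 = -64/pi**3 + 16/pi.

-64/pi**3 + 16/pi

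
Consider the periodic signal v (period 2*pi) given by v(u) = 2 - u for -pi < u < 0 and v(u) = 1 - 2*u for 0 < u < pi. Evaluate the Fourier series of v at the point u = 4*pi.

3/2

u = 4*pi differs from u = 0 by 2 full period(s), and the series is 2*pi-periodic.
At u = 0 the one-sided limits are v(0^-) = 2 and v(0^+) = 1.
By Dirichlet's theorem the series converges to their average, [(2) + (1)]/2 = 3/2.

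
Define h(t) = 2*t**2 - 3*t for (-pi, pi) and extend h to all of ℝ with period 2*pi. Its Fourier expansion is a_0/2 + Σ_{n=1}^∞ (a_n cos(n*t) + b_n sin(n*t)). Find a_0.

4*pi**2/3

a_0 = 1/pi ∫_{-pi}^{pi} h(t) dt = 1/pi · (4*pi**3/3) = 4*pi**2/3.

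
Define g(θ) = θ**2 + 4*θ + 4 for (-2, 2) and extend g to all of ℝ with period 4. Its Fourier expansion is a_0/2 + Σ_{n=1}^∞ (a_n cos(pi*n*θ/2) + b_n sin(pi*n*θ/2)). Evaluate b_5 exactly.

b_5 = 1/2 ∫_{-2}^{2} g(θ) sin(5*pi*θ/2) dθ.
Integrating by parts twice (tabular method), an antiderivative of (θ**2 + 4*θ + 4) sin(5*pi*θ/2) is -2*θ**2*cos(5*pi*θ/2)/(5*pi) + 8*θ*sin(5*pi*θ/2)/(25*pi**2) - 8*θ*cos(5*pi*θ/2)/(5*pi) + 16*sin(5*pi*θ/2)/(25*pi**2) - 8*cos(5*pi*θ/2)/(5*pi) + 16*cos(5*pi*θ/2)/(125*pi**3); evaluating from -2 to 2: ∫_{-2}^{2} (θ**2 + 4*θ + 4) sin(5*pi*θ/2) dθ = (16*(-1 + 50*pi**2)/(125*pi**3)) - (-16/(125*pi**3)) = 32/(5*pi).
Hence b_5 = (1/2)·(32/(5*pi)) = 16/(5*pi).

16/(5*pi)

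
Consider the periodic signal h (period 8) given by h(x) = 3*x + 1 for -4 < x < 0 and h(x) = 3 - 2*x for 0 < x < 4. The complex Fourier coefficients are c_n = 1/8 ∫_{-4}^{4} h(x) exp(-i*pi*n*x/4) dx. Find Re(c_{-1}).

Since h is real-valued, Re(c_{-1}) = 1/8 ∫_{-4}^{4} h(x) cos(-pi*x/4) dx = a_{1}/2.
Split the integral at the breakpoints.
Integrating by parts (boundary term plus one more integral), an antiderivative of (3*x + 1) cos(-pi*x/4) is 12*x*sin(pi*x/4)/pi + 4*sin(pi*x/4)/pi + 48*cos(pi*x/4)/pi**2; evaluating from -4 to 0: ∫_{-4}^{0} (3*x + 1) cos(-pi*x/4) dx = (48/pi**2) - (-48/pi**2) = 96/pi**2.
Integrating by parts (boundary term plus one more integral), an antiderivative of (3 - 2*x) cos(-pi*x/4) is -8*x*sin(pi*x/4)/pi + 12*sin(pi*x/4)/pi - 32*cos(pi*x/4)/pi**2; evaluating from 0 to 4: ∫_{0}^{4} (3 - 2*x) cos(-pi*x/4) dx = (32/pi**2) - (-32/pi**2) = 64/pi**2.
So ∫_{-4}^{4} h(x) cos(-pi*x/4) dx = 160/pi**2.
Hence Re(c_{-1}) = (1/8)·(160/pi**2) = 20/pi**2.

20/pi**2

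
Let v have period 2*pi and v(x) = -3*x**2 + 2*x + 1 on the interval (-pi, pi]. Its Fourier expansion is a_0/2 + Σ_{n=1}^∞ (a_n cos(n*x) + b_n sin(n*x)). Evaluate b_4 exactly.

b_4 = 1/pi ∫_{-pi}^{pi} v(x) sin(4*x) dx.
Integrating by parts twice (tabular method), an antiderivative of (-3*x**2 + 2*x + 1) sin(4*x) is 3*x**2*cos(4*x)/4 - 3*x*sin(4*x)/8 - x*cos(4*x)/2 + sin(4*x)/8 - 11*cos(4*x)/32; evaluating from -pi to pi: ∫_{-pi}^{pi} (-3*x**2 + 2*x + 1) sin(4*x) dx = (-pi/2 - 11/32 + 3*pi**2/4) - (-11/32 + pi/2 + 3*pi**2/4) = -pi.
Hence b_4 = (1/pi)·(-pi) = -1.

-1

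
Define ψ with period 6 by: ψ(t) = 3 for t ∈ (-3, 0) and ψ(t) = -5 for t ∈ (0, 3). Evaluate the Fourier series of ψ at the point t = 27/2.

-5

t = 27/2 differs from t = 3/2 by 2 full period(s), and the series is 6-periodic.
ψ is continuous at t = 3/2 with value -5, so the series converges to -5 there.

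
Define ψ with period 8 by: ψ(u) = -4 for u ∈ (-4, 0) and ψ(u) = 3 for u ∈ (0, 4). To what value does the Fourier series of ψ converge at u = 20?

u = 20 differs from u = 4 by 2 full period(s), and the series is 8-periodic.
At u = 4 the one-sided limits are ψ(4^-) = 3 and ψ(4^+) = -4.
By Dirichlet's theorem the series converges to their average, [(3) + (-4)]/2 = -1/2.

-1/2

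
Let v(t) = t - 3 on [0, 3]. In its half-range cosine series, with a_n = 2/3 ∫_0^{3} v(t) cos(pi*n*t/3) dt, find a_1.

a_1 = 2/3 ∫_0^{3} (t - 3) cos(pi*t/3) dt.
Integrating by parts (boundary term plus one more integral), an antiderivative of (t - 3) cos(pi*t/3) is 3*t*sin(pi*t/3)/pi - 9*sin(pi*t/3)/pi + 9*cos(pi*t/3)/pi**2; evaluating from 0 to 3: ∫_{0}^{3} (t - 3) cos(pi*t/3) dt = (-9/pi**2) - (9/pi**2) = -18/pi**2.
Hence a_1 = (2/3)·(-18/pi**2) = -12/pi**2.

-12/pi**2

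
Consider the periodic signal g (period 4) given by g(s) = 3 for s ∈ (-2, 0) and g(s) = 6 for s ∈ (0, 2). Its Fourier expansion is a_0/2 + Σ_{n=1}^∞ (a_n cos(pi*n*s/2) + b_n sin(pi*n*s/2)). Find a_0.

a_0 = 1/2 ∫_{-2}^{2} g(s) ds = 1/2 · (18) = 9.

9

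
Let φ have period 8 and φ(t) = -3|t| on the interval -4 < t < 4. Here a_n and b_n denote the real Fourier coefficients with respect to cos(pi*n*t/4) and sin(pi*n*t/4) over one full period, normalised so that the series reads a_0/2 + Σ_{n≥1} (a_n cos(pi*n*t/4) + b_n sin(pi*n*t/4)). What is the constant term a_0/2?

-6

a_0 = 1/4 ∫_{-4}^{4} φ(t) dt = 1/4 · (-48) = -12.
So the constant term a_0/2 = -6.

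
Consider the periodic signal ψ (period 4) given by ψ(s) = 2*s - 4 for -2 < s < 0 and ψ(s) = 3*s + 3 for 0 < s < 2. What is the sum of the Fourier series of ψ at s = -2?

At s = -2 the one-sided limits are ψ(-2^-) = 9 and ψ(-2^+) = -8.
By Dirichlet's theorem the series converges to their average, [(9) + (-8)]/2 = 1/2.

1/2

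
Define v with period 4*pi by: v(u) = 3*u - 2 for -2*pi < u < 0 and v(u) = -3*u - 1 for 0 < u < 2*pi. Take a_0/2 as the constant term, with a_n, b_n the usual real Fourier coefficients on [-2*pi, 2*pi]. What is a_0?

a_0 = (1/(2*pi)) ∫_{-2*pi}^{2*pi} v(u) du = (1/(2*pi)) · (-6*pi*(1 + 2*pi)) = -6*pi - 3.

-6*pi - 3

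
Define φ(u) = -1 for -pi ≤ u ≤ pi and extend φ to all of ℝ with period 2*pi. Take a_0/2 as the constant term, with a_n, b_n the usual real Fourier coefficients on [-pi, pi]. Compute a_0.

a_0 = 1/pi ∫_{-pi}^{pi} φ(u) du = 1/pi · (-2*pi) = -2.

-2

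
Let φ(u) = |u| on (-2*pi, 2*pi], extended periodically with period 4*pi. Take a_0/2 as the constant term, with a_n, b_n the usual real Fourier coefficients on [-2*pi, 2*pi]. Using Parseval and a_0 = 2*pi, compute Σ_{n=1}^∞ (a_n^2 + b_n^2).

Parseval: a_0^2/2 + Σ_{n≥1} (a_n^2+b_n^2) = (1/(2*pi)) ∫_{-2*pi}^{2*pi} φ(u)^2 du = 8*pi**2/3.
Subtract a_0^2/2 = 2*pi**2: Σ (a_n^2+b_n^2) = 2*pi**2/3.

2*pi**2/3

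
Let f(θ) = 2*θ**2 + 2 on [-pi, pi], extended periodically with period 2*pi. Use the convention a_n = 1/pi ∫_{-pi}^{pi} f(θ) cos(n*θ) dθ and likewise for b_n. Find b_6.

0

b_6 = 1/pi ∫_{-pi}^{pi} f(θ) sin(6*θ) dθ.
f is even and sin(6*θ) is odd, so the integrand is odd over a symmetric interval and the integral vanishes.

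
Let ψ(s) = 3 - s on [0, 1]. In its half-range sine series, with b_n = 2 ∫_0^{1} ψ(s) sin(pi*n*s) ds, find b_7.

10/(7*pi)

b_7 = 2 ∫_0^{1} (3 - s) sin(7*pi*s) ds.
Integrating by parts (boundary term plus one more integral), an antiderivative of (3 - s) sin(7*pi*s) is s*cos(7*pi*s)/(7*pi) - sin(7*pi*s)/(49*pi**2) - 3*cos(7*pi*s)/(7*pi); evaluating from 0 to 1: ∫_{0}^{1} (3 - s) sin(7*pi*s) ds = (2/(7*pi)) - (-3/(7*pi)) = 5/(7*pi).
Hence b_7 = 2·(5/(7*pi)) = 10/(7*pi).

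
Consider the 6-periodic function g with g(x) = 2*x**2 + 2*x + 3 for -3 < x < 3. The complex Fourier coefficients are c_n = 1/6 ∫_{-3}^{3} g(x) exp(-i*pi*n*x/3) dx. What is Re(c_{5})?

-36/(25*pi**2)

Since g is real-valued, Re(c_{5}) = 1/6 ∫_{-3}^{3} g(x) cos(5*pi*x/3) dx = a_{5}/2.
Integrating by parts twice (tabular method), an antiderivative of (2*x**2 + 2*x + 3) cos(5*pi*x/3) is 6*x**2*sin(5*pi*x/3)/(5*pi) + 6*x*sin(5*pi*x/3)/(5*pi) + 36*x*cos(5*pi*x/3)/(25*pi**2) - 108*sin(5*pi*x/3)/(125*pi**3) + 9*sin(5*pi*x/3)/(5*pi) + 18*cos(5*pi*x/3)/(25*pi**2); evaluating from -3 to 3: ∫_{-3}^{3} (2*x**2 + 2*x + 3) cos(5*pi*x/3) dx = (-126/(25*pi**2)) - (18/(5*pi**2)) = -216/(25*pi**2).
Hence Re(c_{5}) = (1/6)·(-216/(25*pi**2)) = -36/(25*pi**2).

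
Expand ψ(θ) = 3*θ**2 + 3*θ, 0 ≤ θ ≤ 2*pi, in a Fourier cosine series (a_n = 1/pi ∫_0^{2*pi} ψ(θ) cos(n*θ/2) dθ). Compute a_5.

24*(-2*pi - 1)/(25*pi)

a_5 = 1/pi ∫_0^{2*pi} (3*θ**2 + 3*θ) cos(5*θ/2) dθ.
Integrating by parts twice (tabular method), an antiderivative of (3*θ**2 + 3*θ) cos(5*θ/2) is 6*θ**2*sin(5*θ/2)/5 + 6*θ*sin(5*θ/2)/5 + 24*θ*cos(5*θ/2)/25 - 48*sin(5*θ/2)/125 + 12*cos(5*θ/2)/25; evaluating from 0 to 2*pi: ∫_{0}^{2*pi} (3*θ**2 + 3*θ) cos(5*θ/2) dθ = (-48*pi/25 - 12/25) - (12/25) = -48*pi/25 - 24/25.
Hence a_5 = (1/pi)·(-48*pi/25 - 24/25) = 24*(-2*pi - 1)/(25*pi).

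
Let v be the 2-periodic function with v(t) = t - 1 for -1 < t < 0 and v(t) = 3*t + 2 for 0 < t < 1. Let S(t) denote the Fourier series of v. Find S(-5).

t = -5 differs from t = -1 by -2 full period(s), and the series is 2-periodic.
At t = -1 the one-sided limits are v(-1^-) = 5 and v(-1^+) = -2.
By Dirichlet's theorem the series converges to their average, [(5) + (-2)]/2 = 3/2.

3/2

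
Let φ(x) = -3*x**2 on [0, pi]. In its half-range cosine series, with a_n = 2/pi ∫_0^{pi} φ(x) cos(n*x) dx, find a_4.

-3/4

a_4 = 2/pi ∫_0^{pi} (-3*x**2) cos(4*x) dx.
Integrating by parts twice (tabular method), an antiderivative of (-3*x**2) cos(4*x) is -3*x**2*sin(4*x)/4 - 3*x*cos(4*x)/8 + 3*sin(4*x)/32; evaluating from 0 to pi: ∫_{0}^{pi} (-3*x**2) cos(4*x) dx = (-3*pi/8) - (0) = -3*pi/8.
Hence a_4 = (2/pi)·(-3*pi/8) = -3/4.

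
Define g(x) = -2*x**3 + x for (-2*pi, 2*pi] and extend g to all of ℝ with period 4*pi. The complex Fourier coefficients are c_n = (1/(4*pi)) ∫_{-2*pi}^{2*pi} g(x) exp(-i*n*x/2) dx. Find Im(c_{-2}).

Since g is real-valued, Im(c_{-2}) = -(1/(4*pi)) ∫_{-2*pi}^{2*pi} g(x) sin(-x) dx = b_{2}/2.
g is odd and sin(-x) is odd, so the integrand is even: ∫_{-2*pi}^{2*pi} g(x) sin(-x) dx = 2∫_0^{2*pi} g(x) sin(-x) dx.
Integrating by parts three times (tabular method), an antiderivative of (-2*x**3 + x) sin(-x) is -2*x**3*cos(x) + 6*x**2*sin(x) + 13*x*cos(x) - 13*sin(x); evaluating from 0 to 2*pi: ∫_{0}^{2*pi} (-2*x**3 + x) sin(-x) dx = (-16*pi**3 + 26*pi) - (0) = -16*pi**3 + 26*pi.
So ∫_{-2*pi}^{2*pi} g(x) sin(-x) dx = -32*pi**3 + 52*pi.
Hence Im(c_{-2}) = (-1/(4*pi))·(-32*pi**3 + 52*pi) = -13 + 8*pi**2.

-13 + 8*pi**2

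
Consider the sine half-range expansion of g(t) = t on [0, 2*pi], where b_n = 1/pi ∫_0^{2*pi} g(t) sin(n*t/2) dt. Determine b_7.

b_7 = 1/pi ∫_0^{2*pi} (t) sin(7*t/2) dt.
Integrating by parts (boundary term plus one more integral), an antiderivative of (t) sin(7*t/2) is -2*t*cos(7*t/2)/7 + 4*sin(7*t/2)/49; evaluating from 0 to 2*pi: ∫_{0}^{2*pi} (t) sin(7*t/2) dt = (4*pi/7) - (0) = 4*pi/7.
Hence b_7 = (1/pi)·(4*pi/7) = 4/7.

4/7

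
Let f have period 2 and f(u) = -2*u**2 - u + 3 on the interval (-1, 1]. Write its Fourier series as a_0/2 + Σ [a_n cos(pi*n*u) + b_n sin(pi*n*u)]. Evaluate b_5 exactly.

-2/(5*pi)

b_5 = ∫_{-1}^{1} f(u) sin(5*pi*u) du.
Integrating by parts twice (tabular method), an antiderivative of (-2*u**2 - u + 3) sin(5*pi*u) is 2*u**2*cos(5*pi*u)/(5*pi) - 4*u*sin(5*pi*u)/(25*pi**2) + u*cos(5*pi*u)/(5*pi) - sin(5*pi*u)/(25*pi**2) - 3*cos(5*pi*u)/(5*pi) - 4*cos(5*pi*u)/(125*pi**3); evaluating from -1 to 1: ∫_{-1}^{1} (-2*u**2 - u + 3) sin(5*pi*u) du = (4/(125*pi**3)) - (2*(2 + 25*pi**2)/(125*pi**3)) = -2/(5*pi).
Hence b_5 = -2/(5*pi).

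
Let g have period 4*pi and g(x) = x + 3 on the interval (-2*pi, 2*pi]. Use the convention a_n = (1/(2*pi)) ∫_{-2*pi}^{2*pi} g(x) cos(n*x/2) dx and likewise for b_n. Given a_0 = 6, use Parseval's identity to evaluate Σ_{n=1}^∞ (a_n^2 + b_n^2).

Parseval: a_0^2/2 + Σ_{n≥1} (a_n^2+b_n^2) = (1/(2*pi)) ∫_{-2*pi}^{2*pi} g(x)^2 dx = 18 + 8*pi**2/3.
Subtract a_0^2/2 = 18: Σ (a_n^2+b_n^2) = 8*pi**2/3.

8*pi**2/3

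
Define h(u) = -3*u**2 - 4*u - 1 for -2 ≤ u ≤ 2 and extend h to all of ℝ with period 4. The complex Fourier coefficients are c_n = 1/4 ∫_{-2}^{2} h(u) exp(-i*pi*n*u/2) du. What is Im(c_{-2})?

4/pi

Since h is real-valued, Im(c_{-2}) = -1/4 ∫_{-2}^{2} h(u) sin(-pi*u) du = b_{2}/2.
Integrating by parts twice (tabular method), an antiderivative of (-3*u**2 - 4*u - 1) sin(-pi*u) is -3*u**2*cos(pi*u)/pi + 6*u*sin(pi*u)/pi**2 - 4*u*cos(pi*u)/pi + 4*sin(pi*u)/pi**2 - cos(pi*u)/pi + 6*cos(pi*u)/pi**3; evaluating from -2 to 2: ∫_{-2}^{2} (-3*u**2 - 4*u - 1) sin(-pi*u) du = (-21/pi + 6/pi**3) - (-5/pi + 6/pi**3) = -16/pi.
Hence Im(c_{-2}) = (-1/4)·(-16/pi) = 4/pi.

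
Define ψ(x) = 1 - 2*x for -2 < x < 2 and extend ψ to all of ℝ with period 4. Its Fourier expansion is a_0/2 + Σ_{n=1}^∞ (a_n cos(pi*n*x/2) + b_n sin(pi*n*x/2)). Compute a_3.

a_3 = 1/2 ∫_{-2}^{2} ψ(x) cos(3*pi*x/2) dx.
Integrating by parts (boundary term plus one more integral), an antiderivative of (1 - 2*x) cos(3*pi*x/2) is -4*x*sin(3*pi*x/2)/(3*pi) + 2*sin(3*pi*x/2)/(3*pi) - 8*cos(3*pi*x/2)/(9*pi**2); evaluating from -2 to 2: ∫_{-2}^{2} (1 - 2*x) cos(3*pi*x/2) dx = (8/(9*pi**2)) - (8/(9*pi**2)) = 0.
Hence a_3 = (1/2)·(0) = 0.

0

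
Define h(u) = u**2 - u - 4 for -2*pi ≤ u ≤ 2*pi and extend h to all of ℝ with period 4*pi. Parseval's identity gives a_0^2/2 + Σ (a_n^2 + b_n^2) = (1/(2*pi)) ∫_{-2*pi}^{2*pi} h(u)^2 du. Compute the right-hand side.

(1/(2*pi)) ∫_{-2*pi}^{2*pi} h(u)^2 du = (1/(2*pi)) · (16*pi*(-35*pi**2 + 60 + 12*pi**4)/15) = -56*pi**2/3 + 32 + 32*pi**4/5.

-56*pi**2/3 + 32 + 32*pi**4/5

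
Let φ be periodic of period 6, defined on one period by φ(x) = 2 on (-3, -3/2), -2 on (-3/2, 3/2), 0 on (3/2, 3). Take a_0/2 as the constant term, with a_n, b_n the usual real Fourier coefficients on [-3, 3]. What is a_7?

a_7 = 1/3 ∫_{-3}^{3} φ(x) cos(7*pi*x/3) dx.
Split the integral at the breakpoints.
Directly, an antiderivative of (2) cos(7*pi*x/3) is 6*sin(7*pi*x/3)/(7*pi); evaluating from -3 to -3/2: ∫_{-3}^{-3/2} (2) cos(7*pi*x/3) dx = (6/(7*pi)) - (0) = 6/(7*pi).
Directly, an antiderivative of (-2) cos(7*pi*x/3) is -6*sin(7*pi*x/3)/(7*pi); evaluating from -3/2 to 3/2: ∫_{-3/2}^{3/2} (-2) cos(7*pi*x/3) dx = (6/(7*pi)) - (-6/(7*pi)) = 12/(7*pi).
∫_{3/2}^{3} (0) cos(7*pi*x/3) dx = 0.
Summing the pieces and multiplying by (1/3) gives a_7 = 6/(7*pi).

6/(7*pi)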